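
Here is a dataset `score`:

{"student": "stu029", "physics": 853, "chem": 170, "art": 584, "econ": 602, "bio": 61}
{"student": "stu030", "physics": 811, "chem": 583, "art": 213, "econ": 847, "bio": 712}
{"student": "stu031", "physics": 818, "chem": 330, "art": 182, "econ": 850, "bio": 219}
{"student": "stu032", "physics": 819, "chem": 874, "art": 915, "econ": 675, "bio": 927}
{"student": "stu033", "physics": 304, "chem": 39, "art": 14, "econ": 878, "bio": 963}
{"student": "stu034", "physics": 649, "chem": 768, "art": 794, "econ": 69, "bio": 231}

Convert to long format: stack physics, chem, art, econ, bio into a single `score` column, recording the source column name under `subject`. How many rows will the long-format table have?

30

6 student values × 5 melted columns = 30 rows.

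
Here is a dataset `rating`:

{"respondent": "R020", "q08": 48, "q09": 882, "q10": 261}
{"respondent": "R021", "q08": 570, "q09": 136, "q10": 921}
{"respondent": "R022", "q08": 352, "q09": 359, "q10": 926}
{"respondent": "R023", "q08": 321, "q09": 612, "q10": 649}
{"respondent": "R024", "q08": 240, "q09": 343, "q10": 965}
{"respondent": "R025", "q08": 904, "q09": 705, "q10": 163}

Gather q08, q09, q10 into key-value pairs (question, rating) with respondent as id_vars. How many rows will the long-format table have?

6 respondent values × 3 melted columns = 18 rows.

18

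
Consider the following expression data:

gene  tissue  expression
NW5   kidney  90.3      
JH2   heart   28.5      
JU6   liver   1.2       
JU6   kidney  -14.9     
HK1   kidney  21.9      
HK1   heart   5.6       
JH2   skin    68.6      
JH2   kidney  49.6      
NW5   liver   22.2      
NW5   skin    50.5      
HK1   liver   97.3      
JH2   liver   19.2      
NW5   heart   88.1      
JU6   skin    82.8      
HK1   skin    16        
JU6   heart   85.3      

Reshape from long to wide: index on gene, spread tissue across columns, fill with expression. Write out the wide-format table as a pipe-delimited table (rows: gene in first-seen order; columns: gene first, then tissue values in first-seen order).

| gene | kidney | heart | liver | skin |
| NW5 | 90.3 | 88.1 | 22.2 | 50.5 |
| JH2 | 49.6 | 28.5 | 19.2 | 68.6 |
| JU6 | -14.9 | 85.3 | 1.2 | 82.8 |
| HK1 | 21.9 | 5.6 | 97.3 | 16 |

Columns: gene plus the 4 distinct tissue values (kidney, heart, liver, skin).
For example, row NW5 column kidney takes expression=90.3 from the long row (NW5, kidney).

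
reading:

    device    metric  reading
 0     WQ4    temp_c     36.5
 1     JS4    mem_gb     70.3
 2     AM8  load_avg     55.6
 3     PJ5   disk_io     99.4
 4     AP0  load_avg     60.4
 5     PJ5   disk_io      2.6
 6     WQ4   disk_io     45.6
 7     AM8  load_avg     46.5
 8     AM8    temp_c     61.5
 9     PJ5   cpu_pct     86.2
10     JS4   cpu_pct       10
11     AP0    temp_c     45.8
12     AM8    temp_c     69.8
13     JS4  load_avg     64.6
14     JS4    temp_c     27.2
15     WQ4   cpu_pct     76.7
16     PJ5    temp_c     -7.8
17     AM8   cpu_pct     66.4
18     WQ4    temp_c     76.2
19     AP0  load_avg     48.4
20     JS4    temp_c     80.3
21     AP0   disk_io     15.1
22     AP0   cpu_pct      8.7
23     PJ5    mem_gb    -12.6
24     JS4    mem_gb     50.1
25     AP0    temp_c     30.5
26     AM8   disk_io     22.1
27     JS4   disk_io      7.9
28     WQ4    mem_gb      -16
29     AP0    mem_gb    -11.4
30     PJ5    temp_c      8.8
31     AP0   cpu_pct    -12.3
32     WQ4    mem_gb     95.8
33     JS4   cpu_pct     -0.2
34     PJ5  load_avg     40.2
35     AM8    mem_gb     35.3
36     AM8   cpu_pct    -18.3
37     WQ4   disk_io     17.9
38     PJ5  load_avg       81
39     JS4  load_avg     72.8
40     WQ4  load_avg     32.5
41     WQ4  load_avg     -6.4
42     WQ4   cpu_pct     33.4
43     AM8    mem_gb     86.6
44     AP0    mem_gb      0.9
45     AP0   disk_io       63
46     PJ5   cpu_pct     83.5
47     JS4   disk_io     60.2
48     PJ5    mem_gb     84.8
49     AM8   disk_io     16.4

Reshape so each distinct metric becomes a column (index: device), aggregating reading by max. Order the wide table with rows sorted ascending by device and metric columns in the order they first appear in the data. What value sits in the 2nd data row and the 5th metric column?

With rows sorted ascending by device, row 2 is device=AP0. metric columns in first-appearance order: temp_c, mem_gb, load_avg, disk_io, cpu_pct; column 5 is cpu_pct.
Long rows with device=AP0, metric=cpu_pct: max(8.7, -12.3) = 8.7.

8.7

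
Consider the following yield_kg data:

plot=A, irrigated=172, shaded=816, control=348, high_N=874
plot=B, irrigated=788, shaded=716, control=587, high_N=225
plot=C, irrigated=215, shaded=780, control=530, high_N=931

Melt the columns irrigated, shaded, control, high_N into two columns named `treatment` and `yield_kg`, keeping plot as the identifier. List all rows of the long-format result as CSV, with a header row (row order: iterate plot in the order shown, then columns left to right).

Each (plot, column) pair becomes one row: 3 × 4 = 12 rows.
For example, (A, irrigated) → yield_kg=172.

plot,treatment,yield_kg
A,irrigated,172
A,shaded,816
A,control,348
A,high_N,874
B,irrigated,788
B,shaded,716
B,control,587
B,high_N,225
C,irrigated,215
C,shaded,780
C,control,530
C,high_N,931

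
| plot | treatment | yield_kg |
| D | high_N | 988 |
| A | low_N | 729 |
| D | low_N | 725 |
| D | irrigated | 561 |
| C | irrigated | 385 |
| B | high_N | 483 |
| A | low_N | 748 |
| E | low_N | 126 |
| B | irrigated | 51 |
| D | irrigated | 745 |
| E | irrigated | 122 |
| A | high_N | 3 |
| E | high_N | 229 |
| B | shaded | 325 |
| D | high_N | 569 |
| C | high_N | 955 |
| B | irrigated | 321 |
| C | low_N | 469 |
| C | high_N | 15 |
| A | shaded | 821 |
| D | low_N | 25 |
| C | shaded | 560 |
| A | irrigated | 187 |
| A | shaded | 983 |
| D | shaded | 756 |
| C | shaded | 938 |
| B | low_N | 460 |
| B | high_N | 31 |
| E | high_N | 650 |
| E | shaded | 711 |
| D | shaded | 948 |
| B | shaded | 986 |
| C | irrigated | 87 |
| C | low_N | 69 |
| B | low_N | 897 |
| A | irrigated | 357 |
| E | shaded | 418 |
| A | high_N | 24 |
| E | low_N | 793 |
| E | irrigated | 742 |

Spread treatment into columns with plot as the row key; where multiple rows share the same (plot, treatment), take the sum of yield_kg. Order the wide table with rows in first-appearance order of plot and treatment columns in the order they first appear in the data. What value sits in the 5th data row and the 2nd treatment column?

919

With rows in first-appearance order of plot, row 5 is plot=E. treatment columns in first-appearance order: high_N, low_N, irrigated, shaded; column 2 is low_N.
Long rows with plot=E, treatment=low_N: 126 + 793 = 919.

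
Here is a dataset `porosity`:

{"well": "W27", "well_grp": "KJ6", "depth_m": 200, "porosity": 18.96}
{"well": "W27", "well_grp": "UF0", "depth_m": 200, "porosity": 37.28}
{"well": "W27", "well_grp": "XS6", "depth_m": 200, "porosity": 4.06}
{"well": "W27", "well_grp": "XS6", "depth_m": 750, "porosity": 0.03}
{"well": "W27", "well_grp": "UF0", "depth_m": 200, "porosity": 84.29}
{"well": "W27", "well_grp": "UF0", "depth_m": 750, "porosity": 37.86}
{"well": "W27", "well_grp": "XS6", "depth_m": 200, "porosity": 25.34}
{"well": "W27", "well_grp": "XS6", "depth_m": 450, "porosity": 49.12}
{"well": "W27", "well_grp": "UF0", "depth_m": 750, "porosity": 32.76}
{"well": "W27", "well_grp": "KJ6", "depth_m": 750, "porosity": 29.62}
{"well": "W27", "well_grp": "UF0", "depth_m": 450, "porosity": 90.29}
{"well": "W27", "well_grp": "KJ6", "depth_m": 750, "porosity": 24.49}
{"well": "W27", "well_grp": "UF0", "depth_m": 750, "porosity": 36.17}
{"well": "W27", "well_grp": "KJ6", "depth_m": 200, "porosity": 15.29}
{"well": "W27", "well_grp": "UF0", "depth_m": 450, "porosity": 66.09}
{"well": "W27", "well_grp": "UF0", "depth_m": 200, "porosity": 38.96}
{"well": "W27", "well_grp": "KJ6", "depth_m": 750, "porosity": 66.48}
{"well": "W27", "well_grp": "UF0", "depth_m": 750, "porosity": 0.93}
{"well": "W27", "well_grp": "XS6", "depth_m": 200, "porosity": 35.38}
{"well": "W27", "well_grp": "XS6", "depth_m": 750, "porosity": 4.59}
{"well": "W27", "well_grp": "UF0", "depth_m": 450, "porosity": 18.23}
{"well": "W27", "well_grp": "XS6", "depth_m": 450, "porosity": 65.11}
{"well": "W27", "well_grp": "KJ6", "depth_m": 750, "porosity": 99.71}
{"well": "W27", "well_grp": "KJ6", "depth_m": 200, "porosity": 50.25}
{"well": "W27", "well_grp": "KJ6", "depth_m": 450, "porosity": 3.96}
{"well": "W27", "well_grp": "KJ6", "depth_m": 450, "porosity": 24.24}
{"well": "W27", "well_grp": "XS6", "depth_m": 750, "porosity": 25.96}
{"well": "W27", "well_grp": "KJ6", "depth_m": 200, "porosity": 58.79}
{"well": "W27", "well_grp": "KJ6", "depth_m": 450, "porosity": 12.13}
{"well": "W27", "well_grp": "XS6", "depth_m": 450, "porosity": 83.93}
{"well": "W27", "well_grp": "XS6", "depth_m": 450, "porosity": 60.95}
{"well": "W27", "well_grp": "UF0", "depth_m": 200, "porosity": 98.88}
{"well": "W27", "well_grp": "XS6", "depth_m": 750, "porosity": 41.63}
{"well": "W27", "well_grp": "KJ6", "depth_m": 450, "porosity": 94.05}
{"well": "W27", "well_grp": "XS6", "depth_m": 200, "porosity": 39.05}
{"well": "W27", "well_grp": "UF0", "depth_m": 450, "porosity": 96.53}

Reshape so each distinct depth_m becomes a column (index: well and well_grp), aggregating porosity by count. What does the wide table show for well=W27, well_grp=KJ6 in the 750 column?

Rows with well=W27, well_grp=KJ6 and depth_m=750: porosity values are 29.62, 24.49, 66.48, 99.71.
4 rows match — count = 4.

4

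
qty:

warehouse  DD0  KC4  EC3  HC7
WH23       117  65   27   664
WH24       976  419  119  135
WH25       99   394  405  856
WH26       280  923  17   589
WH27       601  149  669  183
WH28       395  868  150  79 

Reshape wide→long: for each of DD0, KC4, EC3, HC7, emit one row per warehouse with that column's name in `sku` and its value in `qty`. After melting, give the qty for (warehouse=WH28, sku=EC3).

Unpivoting turns each (warehouse, wide-column) pair into one long row.
The wide cell at row WH28, column EC3 holds 150, so the long row (WH28, EC3) has qty=150.

150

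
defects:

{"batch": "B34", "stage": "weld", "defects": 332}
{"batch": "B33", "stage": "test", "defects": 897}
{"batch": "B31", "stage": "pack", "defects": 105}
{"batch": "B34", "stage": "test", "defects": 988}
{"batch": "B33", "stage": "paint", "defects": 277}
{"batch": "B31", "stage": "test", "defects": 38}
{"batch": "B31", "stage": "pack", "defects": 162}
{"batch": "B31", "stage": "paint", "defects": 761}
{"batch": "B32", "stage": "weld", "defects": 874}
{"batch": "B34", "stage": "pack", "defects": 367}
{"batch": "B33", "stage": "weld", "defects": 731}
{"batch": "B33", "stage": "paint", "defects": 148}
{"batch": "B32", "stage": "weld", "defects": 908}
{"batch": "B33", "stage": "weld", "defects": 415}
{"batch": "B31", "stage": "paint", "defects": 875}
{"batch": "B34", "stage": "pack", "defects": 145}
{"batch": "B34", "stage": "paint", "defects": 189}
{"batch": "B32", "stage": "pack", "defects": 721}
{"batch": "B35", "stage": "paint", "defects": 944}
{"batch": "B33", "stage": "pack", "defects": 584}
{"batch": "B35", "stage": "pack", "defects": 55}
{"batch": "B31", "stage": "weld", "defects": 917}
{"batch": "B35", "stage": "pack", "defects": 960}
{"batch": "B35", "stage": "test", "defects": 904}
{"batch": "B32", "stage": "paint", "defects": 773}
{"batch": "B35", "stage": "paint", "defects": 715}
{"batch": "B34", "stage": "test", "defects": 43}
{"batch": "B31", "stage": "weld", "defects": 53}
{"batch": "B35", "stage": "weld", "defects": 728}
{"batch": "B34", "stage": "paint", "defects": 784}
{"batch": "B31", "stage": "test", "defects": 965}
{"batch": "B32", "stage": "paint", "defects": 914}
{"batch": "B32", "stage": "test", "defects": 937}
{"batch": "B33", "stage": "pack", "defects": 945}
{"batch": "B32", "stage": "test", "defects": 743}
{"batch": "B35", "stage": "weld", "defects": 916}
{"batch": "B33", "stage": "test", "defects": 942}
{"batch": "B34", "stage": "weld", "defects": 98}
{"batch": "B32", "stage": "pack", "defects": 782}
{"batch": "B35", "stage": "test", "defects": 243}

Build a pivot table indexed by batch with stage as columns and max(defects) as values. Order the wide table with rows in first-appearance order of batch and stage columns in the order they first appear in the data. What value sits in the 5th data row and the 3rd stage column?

960

With rows in first-appearance order of batch, row 5 is batch=B35. stage columns in first-appearance order: weld, test, pack, paint; column 3 is pack.
Long rows with batch=B35, stage=pack: max(55, 960) = 960.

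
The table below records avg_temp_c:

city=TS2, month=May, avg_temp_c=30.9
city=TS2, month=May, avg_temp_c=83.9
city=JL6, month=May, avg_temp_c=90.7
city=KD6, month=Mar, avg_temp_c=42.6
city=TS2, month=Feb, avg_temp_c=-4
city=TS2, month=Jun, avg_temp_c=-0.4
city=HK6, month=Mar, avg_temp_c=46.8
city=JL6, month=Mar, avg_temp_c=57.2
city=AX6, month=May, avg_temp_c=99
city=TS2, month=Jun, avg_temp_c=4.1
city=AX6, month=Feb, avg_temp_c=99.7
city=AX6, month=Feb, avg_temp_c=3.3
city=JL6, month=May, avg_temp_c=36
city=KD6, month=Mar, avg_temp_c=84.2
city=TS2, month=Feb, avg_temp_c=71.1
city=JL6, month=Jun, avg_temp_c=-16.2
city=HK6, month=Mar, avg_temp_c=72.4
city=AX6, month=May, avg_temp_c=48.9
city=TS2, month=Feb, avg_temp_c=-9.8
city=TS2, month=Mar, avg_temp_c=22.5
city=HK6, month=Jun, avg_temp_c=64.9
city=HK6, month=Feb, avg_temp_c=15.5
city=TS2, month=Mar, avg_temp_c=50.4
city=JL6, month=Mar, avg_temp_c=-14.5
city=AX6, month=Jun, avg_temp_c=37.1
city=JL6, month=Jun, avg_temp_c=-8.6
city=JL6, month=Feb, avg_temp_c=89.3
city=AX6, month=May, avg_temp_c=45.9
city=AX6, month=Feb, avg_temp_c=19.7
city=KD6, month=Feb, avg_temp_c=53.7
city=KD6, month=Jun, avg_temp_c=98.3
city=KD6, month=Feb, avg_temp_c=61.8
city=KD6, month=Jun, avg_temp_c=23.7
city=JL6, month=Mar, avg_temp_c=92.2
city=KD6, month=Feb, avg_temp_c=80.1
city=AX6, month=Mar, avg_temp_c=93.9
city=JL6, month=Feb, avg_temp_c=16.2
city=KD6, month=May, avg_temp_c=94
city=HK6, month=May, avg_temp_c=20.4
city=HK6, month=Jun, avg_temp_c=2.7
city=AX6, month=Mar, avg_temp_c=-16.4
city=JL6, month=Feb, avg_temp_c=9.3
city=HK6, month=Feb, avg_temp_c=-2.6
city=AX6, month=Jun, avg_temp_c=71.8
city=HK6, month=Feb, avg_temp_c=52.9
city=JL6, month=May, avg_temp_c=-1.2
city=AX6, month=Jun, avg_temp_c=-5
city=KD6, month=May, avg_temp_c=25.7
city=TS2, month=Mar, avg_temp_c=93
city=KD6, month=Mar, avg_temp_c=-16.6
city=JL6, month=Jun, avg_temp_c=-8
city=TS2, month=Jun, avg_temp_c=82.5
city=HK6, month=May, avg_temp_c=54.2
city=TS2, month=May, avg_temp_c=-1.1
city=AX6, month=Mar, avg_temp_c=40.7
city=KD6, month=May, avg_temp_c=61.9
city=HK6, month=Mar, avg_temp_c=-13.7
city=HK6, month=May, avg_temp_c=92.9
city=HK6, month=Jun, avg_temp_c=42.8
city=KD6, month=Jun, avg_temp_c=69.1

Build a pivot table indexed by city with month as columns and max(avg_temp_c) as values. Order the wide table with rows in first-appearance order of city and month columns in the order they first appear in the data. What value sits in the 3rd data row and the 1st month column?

94

With rows in first-appearance order of city, row 3 is city=KD6. month columns in first-appearance order: May, Mar, Feb, Jun; column 1 is May.
Long rows with city=KD6, month=May: max(94, 25.7, 61.9) = 94.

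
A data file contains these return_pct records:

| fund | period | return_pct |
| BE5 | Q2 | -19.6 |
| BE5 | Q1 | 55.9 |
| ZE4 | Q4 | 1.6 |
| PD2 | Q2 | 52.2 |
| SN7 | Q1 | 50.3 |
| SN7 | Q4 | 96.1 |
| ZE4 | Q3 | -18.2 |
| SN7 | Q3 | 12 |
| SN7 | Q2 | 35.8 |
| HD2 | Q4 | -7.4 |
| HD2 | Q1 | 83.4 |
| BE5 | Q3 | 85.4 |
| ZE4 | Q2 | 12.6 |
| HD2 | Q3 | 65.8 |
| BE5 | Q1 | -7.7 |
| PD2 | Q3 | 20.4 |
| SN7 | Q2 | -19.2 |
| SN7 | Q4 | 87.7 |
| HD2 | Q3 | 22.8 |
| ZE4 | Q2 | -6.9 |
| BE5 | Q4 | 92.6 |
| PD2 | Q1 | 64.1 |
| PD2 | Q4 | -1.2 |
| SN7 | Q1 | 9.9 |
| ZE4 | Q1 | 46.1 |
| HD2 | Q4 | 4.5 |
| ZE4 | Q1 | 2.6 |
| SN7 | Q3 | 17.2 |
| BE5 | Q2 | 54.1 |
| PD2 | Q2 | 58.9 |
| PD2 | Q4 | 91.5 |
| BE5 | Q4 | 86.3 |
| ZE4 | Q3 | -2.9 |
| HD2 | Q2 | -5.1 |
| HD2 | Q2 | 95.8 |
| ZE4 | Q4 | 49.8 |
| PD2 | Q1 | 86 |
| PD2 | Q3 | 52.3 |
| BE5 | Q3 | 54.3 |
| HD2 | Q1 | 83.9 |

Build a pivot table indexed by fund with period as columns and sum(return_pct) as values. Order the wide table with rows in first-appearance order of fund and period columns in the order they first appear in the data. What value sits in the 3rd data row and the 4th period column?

With rows in first-appearance order of fund, row 3 is fund=PD2. period columns in first-appearance order: Q2, Q1, Q4, Q3; column 4 is Q3.
Long rows with fund=PD2, period=Q3: 20.4 + 52.3 = 72.7.

72.7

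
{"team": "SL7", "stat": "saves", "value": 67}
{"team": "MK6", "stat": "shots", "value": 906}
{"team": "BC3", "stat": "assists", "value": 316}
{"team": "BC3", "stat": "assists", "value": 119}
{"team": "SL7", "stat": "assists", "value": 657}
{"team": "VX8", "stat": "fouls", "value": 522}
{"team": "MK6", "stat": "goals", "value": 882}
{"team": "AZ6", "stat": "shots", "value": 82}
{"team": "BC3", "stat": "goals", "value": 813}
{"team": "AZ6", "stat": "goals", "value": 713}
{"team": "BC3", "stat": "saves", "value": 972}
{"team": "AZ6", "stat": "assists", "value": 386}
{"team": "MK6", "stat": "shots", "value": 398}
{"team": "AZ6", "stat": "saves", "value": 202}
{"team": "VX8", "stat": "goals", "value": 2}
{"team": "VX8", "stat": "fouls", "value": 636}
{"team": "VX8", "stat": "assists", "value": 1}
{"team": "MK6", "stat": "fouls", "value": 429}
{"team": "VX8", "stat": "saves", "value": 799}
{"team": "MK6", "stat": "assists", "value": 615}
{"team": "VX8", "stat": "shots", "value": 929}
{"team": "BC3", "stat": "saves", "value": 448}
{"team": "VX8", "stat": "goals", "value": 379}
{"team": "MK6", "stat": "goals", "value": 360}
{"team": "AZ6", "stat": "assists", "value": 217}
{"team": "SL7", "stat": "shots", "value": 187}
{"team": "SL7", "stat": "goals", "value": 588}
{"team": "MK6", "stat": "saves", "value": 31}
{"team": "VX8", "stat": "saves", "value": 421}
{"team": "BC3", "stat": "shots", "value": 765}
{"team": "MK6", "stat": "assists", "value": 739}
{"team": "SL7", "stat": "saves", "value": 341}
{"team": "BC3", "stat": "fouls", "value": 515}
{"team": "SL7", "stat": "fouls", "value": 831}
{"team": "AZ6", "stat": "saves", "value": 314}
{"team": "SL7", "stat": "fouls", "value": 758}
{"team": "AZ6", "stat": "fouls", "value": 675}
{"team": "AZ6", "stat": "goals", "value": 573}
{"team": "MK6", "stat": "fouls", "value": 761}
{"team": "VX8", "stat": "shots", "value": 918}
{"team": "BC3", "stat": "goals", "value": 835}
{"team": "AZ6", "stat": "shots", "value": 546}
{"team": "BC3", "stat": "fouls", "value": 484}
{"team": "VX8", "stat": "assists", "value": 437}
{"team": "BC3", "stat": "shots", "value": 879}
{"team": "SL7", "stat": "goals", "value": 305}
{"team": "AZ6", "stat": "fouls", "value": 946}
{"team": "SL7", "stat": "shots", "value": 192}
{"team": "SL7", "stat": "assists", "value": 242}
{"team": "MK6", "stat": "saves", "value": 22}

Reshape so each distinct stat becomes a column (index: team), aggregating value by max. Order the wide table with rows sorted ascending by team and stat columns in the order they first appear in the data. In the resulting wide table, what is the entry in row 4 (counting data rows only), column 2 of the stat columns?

192

With rows sorted ascending by team, row 4 is team=SL7. stat columns in first-appearance order: saves, shots, assists, fouls, goals; column 2 is shots.
Long rows with team=SL7, stat=shots: max(187, 192) = 192.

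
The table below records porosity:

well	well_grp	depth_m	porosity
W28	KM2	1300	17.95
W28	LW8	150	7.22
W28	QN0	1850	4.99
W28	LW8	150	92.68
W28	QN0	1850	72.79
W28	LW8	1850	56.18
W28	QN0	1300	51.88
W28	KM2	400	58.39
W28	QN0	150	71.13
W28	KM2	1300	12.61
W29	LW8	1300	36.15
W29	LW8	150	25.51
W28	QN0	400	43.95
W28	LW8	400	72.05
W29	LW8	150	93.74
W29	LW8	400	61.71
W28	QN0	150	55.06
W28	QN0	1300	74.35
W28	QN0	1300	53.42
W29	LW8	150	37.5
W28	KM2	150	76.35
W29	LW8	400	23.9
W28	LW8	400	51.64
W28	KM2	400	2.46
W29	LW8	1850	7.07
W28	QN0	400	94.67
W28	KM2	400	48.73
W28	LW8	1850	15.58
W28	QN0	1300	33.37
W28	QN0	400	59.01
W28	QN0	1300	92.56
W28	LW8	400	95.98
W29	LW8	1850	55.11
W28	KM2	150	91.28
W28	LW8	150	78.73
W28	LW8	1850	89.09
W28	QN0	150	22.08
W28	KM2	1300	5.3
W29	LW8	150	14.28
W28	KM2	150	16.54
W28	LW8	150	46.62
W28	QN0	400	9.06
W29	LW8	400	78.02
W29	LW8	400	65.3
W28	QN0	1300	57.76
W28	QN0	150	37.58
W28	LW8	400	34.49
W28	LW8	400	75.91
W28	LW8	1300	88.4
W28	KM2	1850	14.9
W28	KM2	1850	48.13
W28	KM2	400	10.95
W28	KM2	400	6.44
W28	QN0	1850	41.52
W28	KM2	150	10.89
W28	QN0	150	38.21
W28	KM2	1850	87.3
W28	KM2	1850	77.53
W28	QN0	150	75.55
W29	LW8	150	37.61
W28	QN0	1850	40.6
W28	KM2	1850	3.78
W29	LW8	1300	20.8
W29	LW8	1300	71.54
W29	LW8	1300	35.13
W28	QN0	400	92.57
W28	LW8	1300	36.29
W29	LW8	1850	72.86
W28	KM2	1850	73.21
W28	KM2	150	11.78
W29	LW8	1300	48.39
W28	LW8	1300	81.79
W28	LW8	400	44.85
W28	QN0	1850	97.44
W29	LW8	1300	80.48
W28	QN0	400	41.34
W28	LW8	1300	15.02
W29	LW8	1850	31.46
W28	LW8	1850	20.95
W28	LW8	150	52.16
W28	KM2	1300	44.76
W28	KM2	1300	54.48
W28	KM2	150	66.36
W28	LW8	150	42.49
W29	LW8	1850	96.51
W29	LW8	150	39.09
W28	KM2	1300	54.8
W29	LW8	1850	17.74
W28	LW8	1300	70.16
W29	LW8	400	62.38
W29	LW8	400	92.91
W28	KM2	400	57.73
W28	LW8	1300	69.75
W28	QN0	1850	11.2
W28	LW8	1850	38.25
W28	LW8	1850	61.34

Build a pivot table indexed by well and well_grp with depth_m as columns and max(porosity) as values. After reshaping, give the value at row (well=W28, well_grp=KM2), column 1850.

87.3

Rows with well=W28, well_grp=KM2 and depth_m=1850: porosity values are 14.9, 48.13, 87.3, 77.53, 3.78, 73.21.
max(14.9, 48.13, 87.3, 77.53, 3.78, 73.21) = 87.3.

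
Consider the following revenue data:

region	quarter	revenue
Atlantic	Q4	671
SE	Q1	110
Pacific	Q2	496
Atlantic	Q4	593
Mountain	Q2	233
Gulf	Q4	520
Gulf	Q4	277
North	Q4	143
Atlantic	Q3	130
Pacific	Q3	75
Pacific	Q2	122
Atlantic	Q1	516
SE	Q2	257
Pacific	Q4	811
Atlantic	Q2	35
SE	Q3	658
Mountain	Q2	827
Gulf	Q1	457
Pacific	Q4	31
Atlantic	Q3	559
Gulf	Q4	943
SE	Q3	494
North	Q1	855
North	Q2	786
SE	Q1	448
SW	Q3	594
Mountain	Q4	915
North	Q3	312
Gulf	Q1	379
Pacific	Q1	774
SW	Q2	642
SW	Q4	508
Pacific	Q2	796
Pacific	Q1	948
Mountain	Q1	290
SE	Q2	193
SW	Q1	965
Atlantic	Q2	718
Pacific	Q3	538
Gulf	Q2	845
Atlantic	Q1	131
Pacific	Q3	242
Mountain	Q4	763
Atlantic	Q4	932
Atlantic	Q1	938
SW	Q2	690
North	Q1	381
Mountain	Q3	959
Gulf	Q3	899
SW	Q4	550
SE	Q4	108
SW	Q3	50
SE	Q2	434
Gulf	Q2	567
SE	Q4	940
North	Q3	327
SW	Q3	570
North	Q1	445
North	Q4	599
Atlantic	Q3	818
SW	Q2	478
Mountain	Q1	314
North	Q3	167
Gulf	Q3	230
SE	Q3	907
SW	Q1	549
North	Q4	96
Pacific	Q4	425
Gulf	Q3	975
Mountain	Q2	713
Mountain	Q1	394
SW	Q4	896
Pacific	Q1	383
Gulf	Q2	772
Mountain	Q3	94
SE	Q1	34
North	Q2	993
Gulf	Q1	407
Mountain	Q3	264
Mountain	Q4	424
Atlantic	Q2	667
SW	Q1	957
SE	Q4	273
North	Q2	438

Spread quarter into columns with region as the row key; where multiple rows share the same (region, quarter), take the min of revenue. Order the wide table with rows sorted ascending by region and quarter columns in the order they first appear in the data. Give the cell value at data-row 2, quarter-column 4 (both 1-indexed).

With rows sorted ascending by region, row 2 is region=Gulf. quarter columns in first-appearance order: Q4, Q1, Q2, Q3; column 4 is Q3.
Long rows with region=Gulf, quarter=Q3: min(899, 230, 975) = 230.

230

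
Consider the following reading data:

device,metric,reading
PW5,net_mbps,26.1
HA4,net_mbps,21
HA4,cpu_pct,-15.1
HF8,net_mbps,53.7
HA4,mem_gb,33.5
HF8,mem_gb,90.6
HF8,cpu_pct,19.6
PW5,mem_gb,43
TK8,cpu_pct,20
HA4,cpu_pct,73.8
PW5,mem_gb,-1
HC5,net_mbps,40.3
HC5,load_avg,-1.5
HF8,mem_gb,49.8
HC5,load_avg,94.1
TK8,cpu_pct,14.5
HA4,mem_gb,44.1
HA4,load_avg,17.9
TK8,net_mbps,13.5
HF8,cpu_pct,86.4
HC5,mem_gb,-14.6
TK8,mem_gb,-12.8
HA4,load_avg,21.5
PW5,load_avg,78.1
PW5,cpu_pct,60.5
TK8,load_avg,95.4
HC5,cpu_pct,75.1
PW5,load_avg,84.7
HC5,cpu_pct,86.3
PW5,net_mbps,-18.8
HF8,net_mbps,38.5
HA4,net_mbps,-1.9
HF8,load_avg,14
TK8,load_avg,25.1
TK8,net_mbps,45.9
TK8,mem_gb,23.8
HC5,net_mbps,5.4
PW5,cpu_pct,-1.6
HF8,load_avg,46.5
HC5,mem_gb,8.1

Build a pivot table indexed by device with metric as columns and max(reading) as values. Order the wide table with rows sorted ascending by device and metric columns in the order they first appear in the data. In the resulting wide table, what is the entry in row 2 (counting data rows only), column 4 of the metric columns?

94.1

With rows sorted ascending by device, row 2 is device=HC5. metric columns in first-appearance order: net_mbps, cpu_pct, mem_gb, load_avg; column 4 is load_avg.
Long rows with device=HC5, metric=load_avg: max(-1.5, 94.1) = 94.1.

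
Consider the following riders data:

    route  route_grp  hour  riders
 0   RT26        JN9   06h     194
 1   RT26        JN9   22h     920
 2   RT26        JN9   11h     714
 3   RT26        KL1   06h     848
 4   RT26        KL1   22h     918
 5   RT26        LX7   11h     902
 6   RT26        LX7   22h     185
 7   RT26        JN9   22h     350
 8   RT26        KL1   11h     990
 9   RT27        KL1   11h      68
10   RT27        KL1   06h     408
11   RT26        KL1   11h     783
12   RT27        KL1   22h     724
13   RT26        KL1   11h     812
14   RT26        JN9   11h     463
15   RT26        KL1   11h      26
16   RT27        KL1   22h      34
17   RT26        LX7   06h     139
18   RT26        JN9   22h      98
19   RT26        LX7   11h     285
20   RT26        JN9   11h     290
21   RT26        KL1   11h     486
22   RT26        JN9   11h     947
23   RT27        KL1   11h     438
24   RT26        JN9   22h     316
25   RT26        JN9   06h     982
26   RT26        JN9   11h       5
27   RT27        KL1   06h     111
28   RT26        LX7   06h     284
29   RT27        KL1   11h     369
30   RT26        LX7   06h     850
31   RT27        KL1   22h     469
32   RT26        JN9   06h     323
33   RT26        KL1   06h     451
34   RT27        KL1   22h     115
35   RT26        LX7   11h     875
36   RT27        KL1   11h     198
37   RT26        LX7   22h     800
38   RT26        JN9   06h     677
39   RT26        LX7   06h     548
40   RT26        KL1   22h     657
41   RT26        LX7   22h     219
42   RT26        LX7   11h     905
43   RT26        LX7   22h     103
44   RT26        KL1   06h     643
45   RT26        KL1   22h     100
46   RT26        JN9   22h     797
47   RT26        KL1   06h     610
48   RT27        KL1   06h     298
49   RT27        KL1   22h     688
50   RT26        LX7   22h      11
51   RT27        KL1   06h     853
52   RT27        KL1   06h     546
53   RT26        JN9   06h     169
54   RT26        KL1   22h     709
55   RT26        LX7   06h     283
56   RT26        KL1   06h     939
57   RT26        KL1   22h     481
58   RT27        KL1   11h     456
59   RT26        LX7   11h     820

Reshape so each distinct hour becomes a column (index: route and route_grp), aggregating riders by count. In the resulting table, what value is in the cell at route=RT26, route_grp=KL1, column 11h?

5

Rows with route=RT26, route_grp=KL1 and hour=11h: riders values are 990, 783, 812, 26, 486.
5 rows match — count = 5.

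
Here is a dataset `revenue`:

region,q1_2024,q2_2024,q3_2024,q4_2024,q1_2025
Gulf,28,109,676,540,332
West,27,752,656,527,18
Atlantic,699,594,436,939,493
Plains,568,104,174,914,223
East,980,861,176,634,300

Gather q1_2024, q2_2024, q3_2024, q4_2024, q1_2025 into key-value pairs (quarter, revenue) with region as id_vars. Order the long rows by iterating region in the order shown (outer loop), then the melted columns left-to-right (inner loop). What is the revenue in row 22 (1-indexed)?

25 rows total (5 × 5). Row 22: index ⌊(22-1)/5⌋ = 4 into region → East; (22-1) mod 5 = 1 into the melted columns → q2_2024.
So row 22 is (East, q2_2024, 861); revenue = 861.

861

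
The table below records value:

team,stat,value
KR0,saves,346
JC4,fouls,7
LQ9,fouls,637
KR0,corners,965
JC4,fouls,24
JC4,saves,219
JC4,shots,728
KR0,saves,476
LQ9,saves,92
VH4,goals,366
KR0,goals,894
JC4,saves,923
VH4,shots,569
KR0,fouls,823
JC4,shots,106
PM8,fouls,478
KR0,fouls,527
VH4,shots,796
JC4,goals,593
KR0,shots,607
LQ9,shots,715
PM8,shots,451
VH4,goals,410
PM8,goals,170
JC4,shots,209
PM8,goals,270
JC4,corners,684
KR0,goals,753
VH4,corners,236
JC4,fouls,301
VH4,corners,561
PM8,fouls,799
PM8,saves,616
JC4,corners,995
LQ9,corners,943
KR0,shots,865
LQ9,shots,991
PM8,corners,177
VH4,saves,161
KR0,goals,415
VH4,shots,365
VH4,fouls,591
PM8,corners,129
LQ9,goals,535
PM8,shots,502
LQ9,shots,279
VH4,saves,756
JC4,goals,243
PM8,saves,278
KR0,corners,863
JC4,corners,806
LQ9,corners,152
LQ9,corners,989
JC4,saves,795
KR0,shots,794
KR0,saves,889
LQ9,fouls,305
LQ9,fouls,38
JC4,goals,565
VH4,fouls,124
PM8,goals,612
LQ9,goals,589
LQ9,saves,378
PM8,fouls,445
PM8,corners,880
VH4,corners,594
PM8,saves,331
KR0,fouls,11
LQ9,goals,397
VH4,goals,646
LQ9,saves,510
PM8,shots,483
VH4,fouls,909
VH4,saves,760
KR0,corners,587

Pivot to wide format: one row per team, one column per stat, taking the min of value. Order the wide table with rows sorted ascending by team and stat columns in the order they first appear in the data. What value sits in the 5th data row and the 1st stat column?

161

With rows sorted ascending by team, row 5 is team=VH4. stat columns in first-appearance order: saves, fouls, corners, shots, goals; column 1 is saves.
Long rows with team=VH4, stat=saves: min(161, 756, 760) = 161.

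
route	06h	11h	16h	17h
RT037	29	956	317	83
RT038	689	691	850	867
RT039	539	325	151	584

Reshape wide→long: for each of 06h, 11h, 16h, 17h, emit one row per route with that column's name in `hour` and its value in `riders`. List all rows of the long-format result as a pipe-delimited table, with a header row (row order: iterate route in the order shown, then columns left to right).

| route | hour | riders |
| RT037 | 06h | 29 |
| RT037 | 11h | 956 |
| RT037 | 16h | 317 |
| RT037 | 17h | 83 |
| RT038 | 06h | 689 |
| RT038 | 11h | 691 |
| RT038 | 16h | 850 |
| RT038 | 17h | 867 |
| RT039 | 06h | 539 |
| RT039 | 11h | 325 |
| RT039 | 16h | 151 |
| RT039 | 17h | 584 |

Each (route, column) pair becomes one row: 3 × 4 = 12 rows.
For example, (RT037, 06h) → riders=29.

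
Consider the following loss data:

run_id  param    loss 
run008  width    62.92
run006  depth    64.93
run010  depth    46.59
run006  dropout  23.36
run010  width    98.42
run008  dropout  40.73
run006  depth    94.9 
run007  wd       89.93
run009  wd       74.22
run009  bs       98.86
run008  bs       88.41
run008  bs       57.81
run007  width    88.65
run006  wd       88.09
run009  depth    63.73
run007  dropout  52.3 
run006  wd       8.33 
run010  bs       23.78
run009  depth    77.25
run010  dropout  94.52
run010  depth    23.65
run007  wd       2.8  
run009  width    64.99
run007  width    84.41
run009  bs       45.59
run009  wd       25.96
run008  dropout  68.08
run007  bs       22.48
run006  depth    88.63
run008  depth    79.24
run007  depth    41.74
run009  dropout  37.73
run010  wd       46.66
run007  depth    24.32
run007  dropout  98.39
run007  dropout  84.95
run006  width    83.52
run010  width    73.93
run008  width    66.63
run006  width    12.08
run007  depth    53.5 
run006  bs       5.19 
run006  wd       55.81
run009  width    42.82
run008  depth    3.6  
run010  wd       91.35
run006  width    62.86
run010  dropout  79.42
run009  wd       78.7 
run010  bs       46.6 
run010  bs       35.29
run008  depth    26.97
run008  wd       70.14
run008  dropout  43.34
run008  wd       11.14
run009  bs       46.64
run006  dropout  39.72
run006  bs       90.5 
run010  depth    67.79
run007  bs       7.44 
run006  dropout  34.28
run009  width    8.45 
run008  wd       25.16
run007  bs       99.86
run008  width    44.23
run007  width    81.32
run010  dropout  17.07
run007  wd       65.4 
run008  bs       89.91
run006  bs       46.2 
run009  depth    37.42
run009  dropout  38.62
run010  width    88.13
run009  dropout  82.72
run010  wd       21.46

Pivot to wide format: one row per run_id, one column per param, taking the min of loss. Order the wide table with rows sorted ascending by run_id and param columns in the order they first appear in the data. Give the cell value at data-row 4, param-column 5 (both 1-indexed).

45.59

With rows sorted ascending by run_id, row 4 is run_id=run009. param columns in first-appearance order: width, depth, dropout, wd, bs; column 5 is bs.
Long rows with run_id=run009, param=bs: min(98.86, 45.59, 46.64) = 45.59.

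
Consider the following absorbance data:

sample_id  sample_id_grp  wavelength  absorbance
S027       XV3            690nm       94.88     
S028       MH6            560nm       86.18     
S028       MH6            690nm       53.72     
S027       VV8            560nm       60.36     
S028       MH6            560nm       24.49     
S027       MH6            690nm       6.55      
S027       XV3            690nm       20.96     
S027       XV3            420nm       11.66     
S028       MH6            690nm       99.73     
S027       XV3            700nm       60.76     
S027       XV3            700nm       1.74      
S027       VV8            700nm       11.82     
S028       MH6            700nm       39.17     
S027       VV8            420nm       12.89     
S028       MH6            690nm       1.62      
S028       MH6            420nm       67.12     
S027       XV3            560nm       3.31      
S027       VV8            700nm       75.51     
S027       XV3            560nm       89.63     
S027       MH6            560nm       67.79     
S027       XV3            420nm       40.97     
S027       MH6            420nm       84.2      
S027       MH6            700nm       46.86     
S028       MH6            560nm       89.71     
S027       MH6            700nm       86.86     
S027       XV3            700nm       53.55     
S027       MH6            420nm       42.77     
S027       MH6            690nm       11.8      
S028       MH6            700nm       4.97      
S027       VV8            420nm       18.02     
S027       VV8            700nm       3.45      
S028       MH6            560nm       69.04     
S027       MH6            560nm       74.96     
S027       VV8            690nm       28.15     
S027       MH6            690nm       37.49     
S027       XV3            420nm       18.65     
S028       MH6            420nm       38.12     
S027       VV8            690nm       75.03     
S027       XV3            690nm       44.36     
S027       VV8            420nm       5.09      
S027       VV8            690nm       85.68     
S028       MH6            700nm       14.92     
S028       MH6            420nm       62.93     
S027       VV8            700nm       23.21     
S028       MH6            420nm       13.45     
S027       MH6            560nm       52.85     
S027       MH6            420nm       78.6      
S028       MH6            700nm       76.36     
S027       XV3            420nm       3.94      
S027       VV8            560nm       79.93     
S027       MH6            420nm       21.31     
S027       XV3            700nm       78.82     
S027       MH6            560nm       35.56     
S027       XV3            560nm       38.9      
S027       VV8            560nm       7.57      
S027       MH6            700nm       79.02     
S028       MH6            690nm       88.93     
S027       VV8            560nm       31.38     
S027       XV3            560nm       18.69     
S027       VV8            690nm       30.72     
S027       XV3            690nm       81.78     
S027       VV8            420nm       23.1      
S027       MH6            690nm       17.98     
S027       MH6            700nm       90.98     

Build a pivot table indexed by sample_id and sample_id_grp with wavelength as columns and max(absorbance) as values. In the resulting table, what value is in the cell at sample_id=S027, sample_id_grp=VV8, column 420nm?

23.1

Rows with sample_id=S027, sample_id_grp=VV8 and wavelength=420nm: absorbance values are 12.89, 18.02, 5.09, 23.1.
max(12.89, 18.02, 5.09, 23.1) = 23.1.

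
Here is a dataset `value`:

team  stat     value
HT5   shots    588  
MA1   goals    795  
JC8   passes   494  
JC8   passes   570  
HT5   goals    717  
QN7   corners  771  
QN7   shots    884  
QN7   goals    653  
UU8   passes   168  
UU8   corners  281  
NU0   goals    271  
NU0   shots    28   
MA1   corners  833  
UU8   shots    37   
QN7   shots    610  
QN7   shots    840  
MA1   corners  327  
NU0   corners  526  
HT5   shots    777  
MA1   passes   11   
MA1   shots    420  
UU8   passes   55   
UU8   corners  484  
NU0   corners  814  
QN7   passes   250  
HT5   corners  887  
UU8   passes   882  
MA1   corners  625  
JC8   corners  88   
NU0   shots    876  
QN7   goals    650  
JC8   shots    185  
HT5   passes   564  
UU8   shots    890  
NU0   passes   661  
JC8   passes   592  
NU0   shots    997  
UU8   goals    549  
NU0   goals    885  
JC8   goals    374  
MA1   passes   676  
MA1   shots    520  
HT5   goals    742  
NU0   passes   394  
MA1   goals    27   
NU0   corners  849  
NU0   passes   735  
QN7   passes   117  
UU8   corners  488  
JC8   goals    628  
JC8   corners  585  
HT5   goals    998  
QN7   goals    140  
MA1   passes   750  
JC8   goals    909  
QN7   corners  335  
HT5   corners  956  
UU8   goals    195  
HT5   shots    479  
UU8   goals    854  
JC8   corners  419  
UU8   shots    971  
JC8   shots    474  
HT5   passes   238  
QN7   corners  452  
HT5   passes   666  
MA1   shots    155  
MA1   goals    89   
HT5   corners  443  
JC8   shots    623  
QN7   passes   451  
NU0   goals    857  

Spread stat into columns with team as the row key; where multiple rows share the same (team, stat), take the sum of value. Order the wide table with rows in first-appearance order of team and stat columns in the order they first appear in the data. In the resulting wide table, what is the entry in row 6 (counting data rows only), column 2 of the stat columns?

With rows in first-appearance order of team, row 6 is team=NU0. stat columns in first-appearance order: shots, goals, passes, corners; column 2 is goals.
Long rows with team=NU0, stat=goals: 271 + 885 + 857 = 2013.

2013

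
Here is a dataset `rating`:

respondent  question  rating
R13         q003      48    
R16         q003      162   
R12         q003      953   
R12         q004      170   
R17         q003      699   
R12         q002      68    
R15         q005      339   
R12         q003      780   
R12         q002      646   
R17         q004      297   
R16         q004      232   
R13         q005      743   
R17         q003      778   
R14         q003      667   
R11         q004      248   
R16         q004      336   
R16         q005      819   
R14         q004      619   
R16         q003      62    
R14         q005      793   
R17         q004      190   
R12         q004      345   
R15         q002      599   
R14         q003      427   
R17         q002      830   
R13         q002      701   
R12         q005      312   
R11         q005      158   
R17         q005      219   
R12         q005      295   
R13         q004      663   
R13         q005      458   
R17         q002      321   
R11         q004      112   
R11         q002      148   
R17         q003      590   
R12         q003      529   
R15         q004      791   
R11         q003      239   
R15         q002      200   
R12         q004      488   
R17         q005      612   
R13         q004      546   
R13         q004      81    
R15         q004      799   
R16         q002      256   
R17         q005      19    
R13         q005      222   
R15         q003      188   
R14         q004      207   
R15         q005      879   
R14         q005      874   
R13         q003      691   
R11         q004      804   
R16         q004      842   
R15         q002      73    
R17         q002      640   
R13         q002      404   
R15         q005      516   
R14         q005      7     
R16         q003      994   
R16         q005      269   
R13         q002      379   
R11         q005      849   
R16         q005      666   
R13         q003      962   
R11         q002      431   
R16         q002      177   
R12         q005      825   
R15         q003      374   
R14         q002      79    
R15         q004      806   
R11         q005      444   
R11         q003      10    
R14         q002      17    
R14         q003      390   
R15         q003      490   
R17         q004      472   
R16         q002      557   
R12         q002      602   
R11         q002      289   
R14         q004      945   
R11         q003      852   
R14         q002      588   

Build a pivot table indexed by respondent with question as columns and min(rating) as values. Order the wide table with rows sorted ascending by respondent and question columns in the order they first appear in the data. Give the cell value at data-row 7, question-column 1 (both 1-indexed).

590

With rows sorted ascending by respondent, row 7 is respondent=R17. question columns in first-appearance order: q003, q004, q002, q005; column 1 is q003.
Long rows with respondent=R17, question=q003: min(699, 778, 590) = 590.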